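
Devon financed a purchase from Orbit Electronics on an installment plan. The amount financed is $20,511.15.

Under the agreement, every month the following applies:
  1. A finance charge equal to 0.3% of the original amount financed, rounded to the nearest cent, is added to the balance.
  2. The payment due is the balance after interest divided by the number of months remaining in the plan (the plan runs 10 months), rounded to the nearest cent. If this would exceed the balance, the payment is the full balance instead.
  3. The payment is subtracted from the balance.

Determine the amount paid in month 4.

Month 1: opening $20,511.15; interest $61.53 → $20,572.68; payment $2,057.27; balance $18,515.41
Month 2: opening $18,515.41; interest $61.53 → $18,576.94; payment $2,064.10; balance $16,512.84
Month 3: opening $16,512.84; interest $61.53 → $16,574.37; payment $2,071.80; balance $14,502.57
Month 4: opening $14,502.57; interest $61.53 → $14,564.10; payment $2,080.59; balance $12,483.51

$2,080.59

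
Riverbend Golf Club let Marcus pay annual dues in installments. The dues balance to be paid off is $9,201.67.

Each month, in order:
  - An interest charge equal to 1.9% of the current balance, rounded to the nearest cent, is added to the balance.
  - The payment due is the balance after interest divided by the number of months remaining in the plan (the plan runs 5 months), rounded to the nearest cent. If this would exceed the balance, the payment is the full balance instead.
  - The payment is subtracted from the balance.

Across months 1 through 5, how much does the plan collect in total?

$9,739.63

Month 1: opening $9,201.67; interest $174.83 → $9,376.50; payment $1,875.30; balance $7,501.20
Month 2: opening $7,501.20; interest $142.52 → $7,643.72; payment $1,910.93; balance $5,732.79
Month 3: opening $5,732.79; interest $108.92 → $5,841.71; payment $1,947.24; balance $3,894.47
Month 4: opening $3,894.47; interest $73.99 → $3,968.46; payment $1,984.23; balance $1,984.23
Month 5: opening $1,984.23; interest $37.70 → $2,021.93; payment $2,021.93; balance $0.00
Total paid: $9,739.63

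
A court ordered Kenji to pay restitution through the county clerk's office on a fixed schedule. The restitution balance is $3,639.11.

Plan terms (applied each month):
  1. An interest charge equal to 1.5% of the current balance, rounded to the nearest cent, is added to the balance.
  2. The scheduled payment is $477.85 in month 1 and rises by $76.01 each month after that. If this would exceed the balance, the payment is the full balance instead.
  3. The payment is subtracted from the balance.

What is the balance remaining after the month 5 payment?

$686.76

Month 1: opening $3,639.11; interest $54.59 → $3,693.70; payment $477.85; balance $3,215.85
Month 2: opening $3,215.85; interest $48.24 → $3,264.09; payment $553.86; balance $2,710.23
Month 3: opening $2,710.23; interest $40.65 → $2,750.88; payment $629.87; balance $2,121.01
Month 4: opening $2,121.01; interest $31.82 → $2,152.83; payment $705.88; balance $1,446.95
Month 5: opening $1,446.95; interest $21.70 → $1,468.65; payment $781.89; balance $686.76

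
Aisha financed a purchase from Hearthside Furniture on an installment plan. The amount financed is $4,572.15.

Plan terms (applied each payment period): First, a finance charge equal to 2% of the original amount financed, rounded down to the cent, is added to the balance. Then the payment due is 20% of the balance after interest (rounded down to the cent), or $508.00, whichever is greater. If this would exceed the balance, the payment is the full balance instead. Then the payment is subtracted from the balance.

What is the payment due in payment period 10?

$97.35

Payment period 1: $4,572.15 +$91.44 interest = $4,663.59; pay $932.71 → $3,730.88
Payment period 2: $3,730.88 +$91.44 interest = $3,822.32; pay $764.46 → $3,057.86
Payment period 3: $3,057.86 +$91.44 interest = $3,149.30; pay $629.86 → $2,519.44
Payment period 4: $2,519.44 +$91.44 interest = $2,610.88; pay $522.17 → $2,088.71
Payment period 5: $2,088.71 +$91.44 interest = $2,180.15; pay $508.00 → $1,672.15
Payment period 6: $1,672.15 +$91.44 interest = $1,763.59; pay $508.00 → $1,255.59
Payment period 7: $1,255.59 +$91.44 interest = $1,347.03; pay $508.00 → $839.03
Payment period 8: $839.03 +$91.44 interest = $930.47; pay $508.00 → $422.47
Payment period 9: $422.47 +$91.44 interest = $513.91; pay $508.00 → $5.91
Payment period 10: $5.91 +$91.44 interest = $97.35; pay $97.35 → $0.00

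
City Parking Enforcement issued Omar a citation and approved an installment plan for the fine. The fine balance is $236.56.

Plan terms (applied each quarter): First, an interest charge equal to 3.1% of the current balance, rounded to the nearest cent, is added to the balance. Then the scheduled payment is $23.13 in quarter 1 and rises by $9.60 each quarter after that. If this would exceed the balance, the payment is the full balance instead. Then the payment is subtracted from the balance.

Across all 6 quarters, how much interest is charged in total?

Quarter 1: $236.56 +$7.33 interest = $243.89; pay $23.13 → $220.76
Quarter 2: $220.76 +$6.84 interest = $227.60; pay $32.73 → $194.87
Quarter 3: $194.87 +$6.04 interest = $200.91; pay $42.33 → $158.58
Quarter 4: $158.58 +$4.92 interest = $163.50; pay $51.93 → $111.57
Quarter 5: $111.57 +$3.46 interest = $115.03; pay $61.53 → $53.50
Quarter 6: $53.50 +$1.66 interest = $55.16; pay $55.16 → $0.00
Total interest: $7.33 + $6.84 + $6.04 + $4.92 + $3.46 + $1.66 = $30.25

$30.25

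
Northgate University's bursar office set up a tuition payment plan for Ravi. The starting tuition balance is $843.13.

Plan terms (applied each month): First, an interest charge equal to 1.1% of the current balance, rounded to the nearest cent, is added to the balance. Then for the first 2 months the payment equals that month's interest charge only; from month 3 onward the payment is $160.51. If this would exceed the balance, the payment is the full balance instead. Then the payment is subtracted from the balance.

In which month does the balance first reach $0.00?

Month 1: opening $843.13; interest $9.27 → $852.40; payment $9.27; balance $843.13
Month 2: opening $843.13; interest $9.27 → $852.40; payment $9.27; balance $843.13
Month 3: opening $843.13; interest $9.27 → $852.40; payment $160.51; balance $691.89
Month 4: opening $691.89; interest $7.61 → $699.50; payment $160.51; balance $538.99
Month 5: opening $538.99; interest $5.93 → $544.92; payment $160.51; balance $384.41
Month 6: opening $384.41; interest $4.23 → $388.64; payment $160.51; balance $228.13
Month 7: opening $228.13; interest $2.51 → $230.64; payment $160.51; balance $70.13
Month 8: opening $70.13; interest $0.77 → $70.90; payment $70.90; balance $0.00
Balance reaches $0.00 in month 8.

8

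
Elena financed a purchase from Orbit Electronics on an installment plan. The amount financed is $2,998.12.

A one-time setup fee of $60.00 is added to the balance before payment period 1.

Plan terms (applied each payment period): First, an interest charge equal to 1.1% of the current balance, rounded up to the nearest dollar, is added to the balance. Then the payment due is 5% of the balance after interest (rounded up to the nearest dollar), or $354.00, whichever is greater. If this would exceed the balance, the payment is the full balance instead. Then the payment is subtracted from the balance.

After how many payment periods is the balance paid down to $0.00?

10

Payment period 1: opening $3,058.12; interest $34.00 → $3,092.12; payment $354.00; balance $2,738.12
Payment period 2: opening $2,738.12; interest $31.00 → $2,769.12; payment $354.00; balance $2,415.12
Payment period 3: opening $2,415.12; interest $27.00 → $2,442.12; payment $354.00; balance $2,088.12
Payment period 4: opening $2,088.12; interest $23.00 → $2,111.12; payment $354.00; balance $1,757.12
Payment period 5: opening $1,757.12; interest $20.00 → $1,777.12; payment $354.00; balance $1,423.12
Payment period 6: opening $1,423.12; interest $16.00 → $1,439.12; payment $354.00; balance $1,085.12
Payment period 7: opening $1,085.12; interest $12.00 → $1,097.12; payment $354.00; balance $743.12
Payment period 8: opening $743.12; interest $9.00 → $752.12; payment $354.00; balance $398.12
Payment period 9: opening $398.12; interest $5.00 → $403.12; payment $354.00; balance $49.12
Payment period 10: opening $49.12; interest $1.00 → $50.12; payment $50.12; balance $0.00
Balance reaches $0.00 in payment period 10.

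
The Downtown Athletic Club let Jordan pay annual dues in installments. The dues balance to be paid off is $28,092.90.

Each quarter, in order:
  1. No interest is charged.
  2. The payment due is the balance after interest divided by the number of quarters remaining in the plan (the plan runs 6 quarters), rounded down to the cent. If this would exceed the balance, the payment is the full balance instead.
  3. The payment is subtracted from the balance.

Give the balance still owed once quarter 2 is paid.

$18,728.60

Quarter 1: opening $28,092.90; payment $4,682.15; balance $23,410.75
Quarter 2: opening $23,410.75; payment $4,682.15; balance $18,728.60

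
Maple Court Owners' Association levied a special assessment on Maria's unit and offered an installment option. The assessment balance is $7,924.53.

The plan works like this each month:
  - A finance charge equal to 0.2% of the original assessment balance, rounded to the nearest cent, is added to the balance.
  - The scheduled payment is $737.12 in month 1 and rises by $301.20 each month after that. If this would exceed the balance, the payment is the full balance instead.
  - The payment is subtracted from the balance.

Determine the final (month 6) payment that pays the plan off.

$1,322.03

Month 1: $7,924.53 +$15.85 interest = $7,940.38; pay $737.12 → $7,203.26
Month 2: $7,203.26 +$15.85 interest = $7,219.11; pay $1,038.32 → $6,180.79
Month 3: $6,180.79 +$15.85 interest = $6,196.64; pay $1,339.52 → $4,857.12
Month 4: $4,857.12 +$15.85 interest = $4,872.97; pay $1,640.72 → $3,232.25
Month 5: $3,232.25 +$15.85 interest = $3,248.10; pay $1,941.92 → $1,306.18
Month 6: $1,306.18 +$15.85 interest = $1,322.03; pay $1,322.03 → $0.00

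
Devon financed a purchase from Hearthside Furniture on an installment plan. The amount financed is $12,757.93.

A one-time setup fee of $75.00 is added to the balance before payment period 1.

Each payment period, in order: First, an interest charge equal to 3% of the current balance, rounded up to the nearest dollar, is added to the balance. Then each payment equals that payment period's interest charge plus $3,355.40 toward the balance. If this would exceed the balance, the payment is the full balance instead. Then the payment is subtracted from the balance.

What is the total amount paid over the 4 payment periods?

Payment period 1: $12,832.93 +$385.00 interest = $13,217.93; pay $3,740.40 → $9,477.53
Payment period 2: $9,477.53 +$285.00 interest = $9,762.53; pay $3,640.40 → $6,122.13
Payment period 3: $6,122.13 +$184.00 interest = $6,306.13; pay $3,539.40 → $2,766.73
Payment period 4: $2,766.73 +$84.00 interest = $2,850.73; pay $2,850.73 → $0.00
Total paid: $13,770.93

$13,770.93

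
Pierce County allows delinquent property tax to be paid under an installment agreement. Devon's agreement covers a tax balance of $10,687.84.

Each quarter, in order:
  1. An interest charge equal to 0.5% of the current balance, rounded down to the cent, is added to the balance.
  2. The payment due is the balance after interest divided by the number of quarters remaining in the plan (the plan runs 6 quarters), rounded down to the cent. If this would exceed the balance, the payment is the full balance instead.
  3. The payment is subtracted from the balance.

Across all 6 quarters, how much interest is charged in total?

$188.58

Quarter 1: opening $10,687.84; interest $53.43 → $10,741.27; payment $1,790.21; balance $8,951.06
Quarter 2: opening $8,951.06; interest $44.75 → $8,995.81; payment $1,799.16; balance $7,196.65
Quarter 3: opening $7,196.65; interest $35.98 → $7,232.63; payment $1,808.15; balance $5,424.48
Quarter 4: opening $5,424.48; interest $27.12 → $5,451.60; payment $1,817.20; balance $3,634.40
Quarter 5: opening $3,634.40; interest $18.17 → $3,652.57; payment $1,826.28; balance $1,826.29
Quarter 6: opening $1,826.29; interest $9.13 → $1,835.42; payment $1,835.42; balance $0.00
Total interest: $53.43 + $44.75 + $35.98 + $27.12 + $18.17 + $9.13 = $188.58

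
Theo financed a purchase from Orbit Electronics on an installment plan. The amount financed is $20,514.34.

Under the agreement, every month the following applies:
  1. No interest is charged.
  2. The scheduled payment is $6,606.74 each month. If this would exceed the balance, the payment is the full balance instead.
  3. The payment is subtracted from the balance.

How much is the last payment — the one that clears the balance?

$694.12

Month 1: $20,514.34 − $6,606.74 → $13,907.60
Month 2: $13,907.60 − $6,606.74 → $7,300.86
Month 3: $7,300.86 − $6,606.74 → $694.12
Month 4: $694.12 − $694.12 → $0.00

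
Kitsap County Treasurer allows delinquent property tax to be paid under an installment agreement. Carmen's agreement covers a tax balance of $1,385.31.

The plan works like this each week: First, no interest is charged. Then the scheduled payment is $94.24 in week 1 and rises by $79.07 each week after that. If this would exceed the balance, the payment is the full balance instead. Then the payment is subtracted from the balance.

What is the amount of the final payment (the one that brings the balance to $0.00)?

Week 1: $1,385.31 − $94.24 → $1,291.07
Week 2: $1,291.07 − $173.31 → $1,117.76
Week 3: $1,117.76 − $252.38 → $865.38
Week 4: $865.38 − $331.45 → $533.93
Week 5: $533.93 − $410.52 → $123.41
Week 6: $123.41 − $123.41 → $0.00

$123.41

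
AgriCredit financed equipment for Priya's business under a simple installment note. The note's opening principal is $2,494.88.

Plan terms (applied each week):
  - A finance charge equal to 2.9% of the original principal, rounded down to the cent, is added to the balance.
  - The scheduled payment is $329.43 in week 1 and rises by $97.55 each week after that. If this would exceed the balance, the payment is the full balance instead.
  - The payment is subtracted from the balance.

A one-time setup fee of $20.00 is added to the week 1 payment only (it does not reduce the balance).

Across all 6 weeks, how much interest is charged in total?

# | Opening | Interest | Payment | Fee | End bal
1 | $2,494.88 | $72.35 | $329.43 | $20.00 | $2,237.80
2 | $2,237.80 | $72.35 | $426.98 | — | $1,883.17
3 | $1,883.17 | $72.35 | $524.53 | — | $1,430.99
4 | $1,430.99 | $72.35 | $622.08 | — | $881.26
5 | $881.26 | $72.35 | $719.63 | — | $233.98
6 | $233.98 | $72.35 | $306.33 | — | $0.00
Total interest: $72.35 + $72.35 + $72.35 + $72.35 + $72.35 + $72.35 = $434.10

$434.10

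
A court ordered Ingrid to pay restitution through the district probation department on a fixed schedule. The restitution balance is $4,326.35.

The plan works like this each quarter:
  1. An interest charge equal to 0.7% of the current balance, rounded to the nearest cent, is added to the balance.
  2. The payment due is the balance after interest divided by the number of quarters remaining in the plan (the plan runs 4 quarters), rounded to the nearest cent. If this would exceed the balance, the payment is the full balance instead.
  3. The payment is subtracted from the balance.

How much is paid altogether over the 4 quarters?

Quarter 1: $4,326.35 +$30.28 interest = $4,356.63; pay $1,089.16 → $3,267.47
Quarter 2: $3,267.47 +$22.87 interest = $3,290.34; pay $1,096.78 → $2,193.56
Quarter 3: $2,193.56 +$15.35 interest = $2,208.91; pay $1,104.46 → $1,104.45
Quarter 4: $1,104.45 +$7.73 interest = $1,112.18; pay $1,112.18 → $0.00
Total paid: $4,402.58

$4,402.58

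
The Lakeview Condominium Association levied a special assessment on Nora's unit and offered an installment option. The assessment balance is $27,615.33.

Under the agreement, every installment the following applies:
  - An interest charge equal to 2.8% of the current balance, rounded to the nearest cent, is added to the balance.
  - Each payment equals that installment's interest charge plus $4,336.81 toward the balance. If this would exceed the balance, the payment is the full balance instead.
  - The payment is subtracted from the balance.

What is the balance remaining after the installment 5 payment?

Installment 1: opening $27,615.33; interest $773.23 → $28,388.56; payment $5,110.04; balance $23,278.52
Installment 2: opening $23,278.52; interest $651.80 → $23,930.32; payment $4,988.61; balance $18,941.71
Installment 3: opening $18,941.71; interest $530.37 → $19,472.08; payment $4,867.18; balance $14,604.90
Installment 4: opening $14,604.90; interest $408.94 → $15,013.84; payment $4,745.75; balance $10,268.09
Installment 5: opening $10,268.09; interest $287.51 → $10,555.60; payment $4,624.32; balance $5,931.28

$5,931.28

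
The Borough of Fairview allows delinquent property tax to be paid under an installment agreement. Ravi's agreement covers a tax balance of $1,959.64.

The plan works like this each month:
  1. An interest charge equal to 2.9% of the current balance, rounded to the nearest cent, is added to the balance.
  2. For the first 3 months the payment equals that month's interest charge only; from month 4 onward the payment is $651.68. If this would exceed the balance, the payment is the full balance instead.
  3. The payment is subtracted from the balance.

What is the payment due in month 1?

Month 1: $1,959.64 +$56.83 interest = $2,016.47; pay $56.83 → $1,959.64

$56.83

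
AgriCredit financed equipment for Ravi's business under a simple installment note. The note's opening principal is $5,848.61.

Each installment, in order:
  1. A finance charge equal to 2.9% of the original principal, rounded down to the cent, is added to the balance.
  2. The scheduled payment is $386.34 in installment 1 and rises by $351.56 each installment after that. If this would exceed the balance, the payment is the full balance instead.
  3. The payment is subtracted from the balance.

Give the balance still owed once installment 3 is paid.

Installment 1: $5,848.61 +$169.60 interest = $6,018.21; pay $386.34 → $5,631.87
Installment 2: $5,631.87 +$169.60 interest = $5,801.47; pay $737.90 → $5,063.57
Installment 3: $5,063.57 +$169.60 interest = $5,233.17; pay $1,089.46 → $4,143.71

$4,143.71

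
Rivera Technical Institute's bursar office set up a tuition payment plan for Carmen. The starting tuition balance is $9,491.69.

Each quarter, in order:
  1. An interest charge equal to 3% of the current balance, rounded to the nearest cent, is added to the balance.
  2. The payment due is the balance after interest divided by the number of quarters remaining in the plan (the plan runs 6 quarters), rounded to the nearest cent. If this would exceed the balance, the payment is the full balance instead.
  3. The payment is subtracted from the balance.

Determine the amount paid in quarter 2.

# | Opening | Interest | Payment | End bal
1 | $9,491.69 | $284.75 | $1,629.41 | $8,147.03
2 | $8,147.03 | $244.41 | $1,678.29 | $6,713.15

$1,678.29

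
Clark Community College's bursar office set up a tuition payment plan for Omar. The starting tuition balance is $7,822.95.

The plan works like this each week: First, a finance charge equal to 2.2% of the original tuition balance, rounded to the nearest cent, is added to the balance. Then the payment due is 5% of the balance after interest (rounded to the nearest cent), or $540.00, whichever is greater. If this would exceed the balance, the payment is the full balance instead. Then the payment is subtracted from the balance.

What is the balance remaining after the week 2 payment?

Week 1: $7,822.95 +$172.10 interest = $7,995.05; pay $540.00 → $7,455.05
Week 2: $7,455.05 +$172.10 interest = $7,627.15; pay $540.00 → $7,087.15

$7,087.15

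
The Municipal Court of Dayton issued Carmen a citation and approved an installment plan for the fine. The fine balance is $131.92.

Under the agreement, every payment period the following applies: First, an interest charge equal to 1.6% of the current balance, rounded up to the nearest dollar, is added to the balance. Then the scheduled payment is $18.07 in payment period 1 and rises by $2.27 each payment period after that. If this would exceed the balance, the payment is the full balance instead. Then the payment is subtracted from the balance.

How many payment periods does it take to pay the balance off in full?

# | Opening | Interest | Payment | End bal
1 | $131.92 | $3.00 | $18.07 | $116.85
2 | $116.85 | $2.00 | $20.34 | $98.51
3 | $98.51 | $2.00 | $22.61 | $77.90
4 | $77.90 | $2.00 | $24.88 | $55.02
5 | $55.02 | $1.00 | $27.15 | $28.87
6 | $28.87 | $1.00 | $29.42 | $0.45
7 | $0.45 | $1.00 | $1.45 | $0.00
Balance reaches $0.00 in payment period 7.

7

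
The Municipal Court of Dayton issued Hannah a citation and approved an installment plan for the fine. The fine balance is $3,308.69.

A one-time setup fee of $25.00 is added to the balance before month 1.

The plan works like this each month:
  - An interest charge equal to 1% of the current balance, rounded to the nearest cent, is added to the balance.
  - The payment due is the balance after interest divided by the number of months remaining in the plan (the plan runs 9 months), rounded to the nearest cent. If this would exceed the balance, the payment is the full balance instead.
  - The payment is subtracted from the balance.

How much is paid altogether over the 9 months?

$3,504.90

# | Opening | Interest | Payment | End bal
1 | $3,333.69 | $33.34 | $374.11 | $2,992.92
2 | $2,992.92 | $29.93 | $377.86 | $2,644.99
3 | $2,644.99 | $26.45 | $381.63 | $2,289.81
4 | $2,289.81 | $22.90 | $385.45 | $1,927.26
5 | $1,927.26 | $19.27 | $389.31 | $1,557.22
6 | $1,557.22 | $15.57 | $393.20 | $1,179.59
7 | $1,179.59 | $11.80 | $397.13 | $794.26
8 | $794.26 | $7.94 | $401.10 | $401.10
9 | $401.10 | $4.01 | $405.11 | $0.00
Total paid: $3,504.90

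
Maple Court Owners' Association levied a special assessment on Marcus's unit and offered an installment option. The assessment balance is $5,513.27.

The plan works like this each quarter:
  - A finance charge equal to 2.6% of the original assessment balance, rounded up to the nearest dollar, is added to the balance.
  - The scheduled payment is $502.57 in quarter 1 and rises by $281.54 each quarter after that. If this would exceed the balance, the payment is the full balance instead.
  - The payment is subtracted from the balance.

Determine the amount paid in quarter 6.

# | Opening | Interest | Payment | End bal
1 | $5,513.27 | $144.00 | $502.57 | $5,154.70
2 | $5,154.70 | $144.00 | $784.11 | $4,514.59
3 | $4,514.59 | $144.00 | $1,065.65 | $3,592.94
4 | $3,592.94 | $144.00 | $1,347.19 | $2,389.75
5 | $2,389.75 | $144.00 | $1,628.73 | $905.02
6 | $905.02 | $144.00 | $1,049.02 | $0.00

$1,049.02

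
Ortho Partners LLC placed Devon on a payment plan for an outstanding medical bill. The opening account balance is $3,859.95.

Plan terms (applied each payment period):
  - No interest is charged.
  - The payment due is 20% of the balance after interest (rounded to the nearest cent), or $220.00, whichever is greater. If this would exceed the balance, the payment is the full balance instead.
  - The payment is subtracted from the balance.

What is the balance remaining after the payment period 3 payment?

# | Opening | Payment | End bal
1 | $3,859.95 | $771.99 | $3,087.96
2 | $3,087.96 | $617.59 | $2,470.37
3 | $2,470.37 | $494.07 | $1,976.30

$1,976.30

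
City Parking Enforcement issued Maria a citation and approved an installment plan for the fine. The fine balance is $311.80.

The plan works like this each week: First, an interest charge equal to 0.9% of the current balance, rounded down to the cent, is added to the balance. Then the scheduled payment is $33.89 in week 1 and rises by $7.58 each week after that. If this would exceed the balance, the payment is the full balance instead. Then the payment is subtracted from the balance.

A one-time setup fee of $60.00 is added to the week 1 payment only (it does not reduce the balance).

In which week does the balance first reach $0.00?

7

Week 1: opening $311.80; interest $2.80 → $314.60; payment $33.89 (+ $60.00 fee); balance $280.71
Week 2: opening $280.71; interest $2.52 → $283.23; payment $41.47; balance $241.76
Week 3: opening $241.76; interest $2.17 → $243.93; payment $49.05; balance $194.88
Week 4: opening $194.88; interest $1.75 → $196.63; payment $56.63; balance $140.00
Week 5: opening $140.00; interest $1.26 → $141.26; payment $64.21; balance $77.05
Week 6: opening $77.05; interest $0.69 → $77.74; payment $71.79; balance $5.95
Week 7: opening $5.95; interest $0.05 → $6.00; payment $6.00; balance $0.00
Balance reaches $0.00 in week 7.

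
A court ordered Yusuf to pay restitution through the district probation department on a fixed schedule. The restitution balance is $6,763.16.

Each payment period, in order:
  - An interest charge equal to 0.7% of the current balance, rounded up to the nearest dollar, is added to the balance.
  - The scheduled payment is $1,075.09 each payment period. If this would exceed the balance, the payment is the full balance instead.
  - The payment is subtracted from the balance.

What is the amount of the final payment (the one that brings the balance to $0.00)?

Payment period 1: $6,763.16 +$48.00 interest = $6,811.16; pay $1,075.09 → $5,736.07
Payment period 2: $5,736.07 +$41.00 interest = $5,777.07; pay $1,075.09 → $4,701.98
Payment period 3: $4,701.98 +$33.00 interest = $4,734.98; pay $1,075.09 → $3,659.89
Payment period 4: $3,659.89 +$26.00 interest = $3,685.89; pay $1,075.09 → $2,610.80
Payment period 5: $2,610.80 +$19.00 interest = $2,629.80; pay $1,075.09 → $1,554.71
Payment period 6: $1,554.71 +$11.00 interest = $1,565.71; pay $1,075.09 → $490.62
Payment period 7: $490.62 +$4.00 interest = $494.62; pay $494.62 → $0.00

$494.62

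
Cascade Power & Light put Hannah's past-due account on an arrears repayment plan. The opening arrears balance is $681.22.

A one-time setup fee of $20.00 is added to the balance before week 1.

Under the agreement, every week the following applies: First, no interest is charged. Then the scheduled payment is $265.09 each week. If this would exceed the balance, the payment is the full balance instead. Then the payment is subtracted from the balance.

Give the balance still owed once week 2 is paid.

Week 1: $701.22 − $265.09 → $436.13
Week 2: $436.13 − $265.09 → $171.04

$171.04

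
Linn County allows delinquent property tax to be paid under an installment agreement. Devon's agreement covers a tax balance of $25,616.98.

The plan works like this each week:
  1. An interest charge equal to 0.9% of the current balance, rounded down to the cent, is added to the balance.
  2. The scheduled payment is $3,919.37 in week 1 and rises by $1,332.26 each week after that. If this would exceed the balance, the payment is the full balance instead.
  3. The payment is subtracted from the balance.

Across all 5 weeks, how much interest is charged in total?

# | Opening | Interest | Payment | End bal
1 | $25,616.98 | $230.55 | $3,919.37 | $21,928.16
2 | $21,928.16 | $197.35 | $5,251.63 | $16,873.88
3 | $16,873.88 | $151.86 | $6,583.89 | $10,441.85
4 | $10,441.85 | $93.97 | $7,916.15 | $2,619.67
5 | $2,619.67 | $23.57 | $2,643.24 | $0.00
Total interest: $230.55 + $197.35 + $151.86 + $93.97 + $23.57 = $697.30

$697.30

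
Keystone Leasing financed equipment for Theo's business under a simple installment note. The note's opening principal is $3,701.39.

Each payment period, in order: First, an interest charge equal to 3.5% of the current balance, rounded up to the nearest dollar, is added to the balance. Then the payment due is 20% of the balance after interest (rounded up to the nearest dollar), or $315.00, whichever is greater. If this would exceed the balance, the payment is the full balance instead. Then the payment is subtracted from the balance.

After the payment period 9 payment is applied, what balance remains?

$326.39

# | Opening | Interest | Payment | End bal
1 | $3,701.39 | $130.00 | $767.00 | $3,064.39
2 | $3,064.39 | $108.00 | $635.00 | $2,537.39
3 | $2,537.39 | $89.00 | $526.00 | $2,100.39
4 | $2,100.39 | $74.00 | $435.00 | $1,739.39
5 | $1,739.39 | $61.00 | $361.00 | $1,439.39
6 | $1,439.39 | $51.00 | $315.00 | $1,175.39
7 | $1,175.39 | $42.00 | $315.00 | $902.39
8 | $902.39 | $32.00 | $315.00 | $619.39
9 | $619.39 | $22.00 | $315.00 | $326.39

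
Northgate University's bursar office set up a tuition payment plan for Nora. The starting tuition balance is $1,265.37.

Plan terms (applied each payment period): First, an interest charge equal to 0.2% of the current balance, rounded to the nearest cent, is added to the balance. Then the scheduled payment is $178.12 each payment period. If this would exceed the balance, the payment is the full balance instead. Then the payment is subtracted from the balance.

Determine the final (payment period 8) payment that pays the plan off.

$28.91

Payment period 1: $1,265.37 +$2.53 interest = $1,267.90; pay $178.12 → $1,089.78
Payment period 2: $1,089.78 +$2.18 interest = $1,091.96; pay $178.12 → $913.84
Payment period 3: $913.84 +$1.83 interest = $915.67; pay $178.12 → $737.55
Payment period 4: $737.55 +$1.48 interest = $739.03; pay $178.12 → $560.91
Payment period 5: $560.91 +$1.12 interest = $562.03; pay $178.12 → $383.91
Payment period 6: $383.91 +$0.77 interest = $384.68; pay $178.12 → $206.56
Payment period 7: $206.56 +$0.41 interest = $206.97; pay $178.12 → $28.85
Payment period 8: $28.85 +$0.06 interest = $28.91; pay $28.91 → $0.00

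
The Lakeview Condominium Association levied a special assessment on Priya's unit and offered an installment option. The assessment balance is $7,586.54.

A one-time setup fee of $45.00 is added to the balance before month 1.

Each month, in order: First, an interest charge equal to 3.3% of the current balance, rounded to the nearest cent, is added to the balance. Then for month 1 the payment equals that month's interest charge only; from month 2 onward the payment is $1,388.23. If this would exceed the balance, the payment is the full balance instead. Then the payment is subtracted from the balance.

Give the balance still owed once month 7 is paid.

Month 1: opening $7,631.54; interest $251.84 → $7,883.38; payment $251.84; balance $7,631.54
Month 2: opening $7,631.54; interest $251.84 → $7,883.38; payment $1,388.23; balance $6,495.15
Month 3: opening $6,495.15; interest $214.34 → $6,709.49; payment $1,388.23; balance $5,321.26
Month 4: opening $5,321.26; interest $175.60 → $5,496.86; payment $1,388.23; balance $4,108.63
Month 5: opening $4,108.63; interest $135.58 → $4,244.21; payment $1,388.23; balance $2,855.98
Month 6: opening $2,855.98; interest $94.25 → $2,950.23; payment $1,388.23; balance $1,562.00
Month 7: opening $1,562.00; interest $51.55 → $1,613.55; payment $1,388.23; balance $225.32

$225.32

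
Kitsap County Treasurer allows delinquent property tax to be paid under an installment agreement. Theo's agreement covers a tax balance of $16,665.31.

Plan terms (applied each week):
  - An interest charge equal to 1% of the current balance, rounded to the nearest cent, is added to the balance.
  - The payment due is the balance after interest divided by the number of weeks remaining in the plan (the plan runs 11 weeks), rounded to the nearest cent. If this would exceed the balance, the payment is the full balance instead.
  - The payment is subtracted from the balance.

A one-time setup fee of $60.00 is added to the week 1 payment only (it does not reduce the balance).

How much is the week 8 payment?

Week 1: opening $16,665.31; interest $166.65 → $16,831.96; payment $1,530.18 (+ $60.00 fee); balance $15,301.78
Week 2: opening $15,301.78; interest $153.02 → $15,454.80; payment $1,545.48; balance $13,909.32
Week 3: opening $13,909.32; interest $139.09 → $14,048.41; payment $1,560.93; balance $12,487.48
Week 4: opening $12,487.48; interest $124.87 → $12,612.35; payment $1,576.54; balance $11,035.81
Week 5: opening $11,035.81; interest $110.36 → $11,146.17; payment $1,592.31; balance $9,553.86
Week 6: opening $9,553.86; interest $95.54 → $9,649.40; payment $1,608.23; balance $8,041.17
Week 7: opening $8,041.17; interest $80.41 → $8,121.58; payment $1,624.32; balance $6,497.26
Week 8: opening $6,497.26; interest $64.97 → $6,562.23; payment $1,640.56; balance $4,921.67

$1,640.56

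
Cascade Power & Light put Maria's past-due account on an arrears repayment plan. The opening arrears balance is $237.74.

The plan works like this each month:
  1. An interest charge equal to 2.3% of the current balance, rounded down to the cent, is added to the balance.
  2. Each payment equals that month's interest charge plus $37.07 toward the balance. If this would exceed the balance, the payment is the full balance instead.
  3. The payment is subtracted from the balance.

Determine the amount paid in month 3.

$40.83

Month 1: $237.74 +$5.46 interest = $243.20; pay $42.53 → $200.67
Month 2: $200.67 +$4.61 interest = $205.28; pay $41.68 → $163.60
Month 3: $163.60 +$3.76 interest = $167.36; pay $40.83 → $126.53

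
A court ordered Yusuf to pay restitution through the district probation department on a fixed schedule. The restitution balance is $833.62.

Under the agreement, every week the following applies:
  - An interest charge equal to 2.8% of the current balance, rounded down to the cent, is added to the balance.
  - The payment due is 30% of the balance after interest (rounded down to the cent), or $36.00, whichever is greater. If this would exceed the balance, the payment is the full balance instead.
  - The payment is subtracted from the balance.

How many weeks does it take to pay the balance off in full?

10

Week 1: opening $833.62; interest $23.34 → $856.96; payment $257.08; balance $599.88
Week 2: opening $599.88; interest $16.79 → $616.67; payment $185.00; balance $431.67
Week 3: opening $431.67; interest $12.08 → $443.75; payment $133.12; balance $310.63
Week 4: opening $310.63; interest $8.69 → $319.32; payment $95.79; balance $223.53
Week 5: opening $223.53; interest $6.25 → $229.78; payment $68.93; balance $160.85
Week 6: opening $160.85; interest $4.50 → $165.35; payment $49.60; balance $115.75
Week 7: opening $115.75; interest $3.24 → $118.99; payment $36.00; balance $82.99
Week 8: opening $82.99; interest $2.32 → $85.31; payment $36.00; balance $49.31
Week 9: opening $49.31; interest $1.38 → $50.69; payment $36.00; balance $14.69
Week 10: opening $14.69; interest $0.41 → $15.10; payment $15.10; balance $0.00
Balance reaches $0.00 in week 10.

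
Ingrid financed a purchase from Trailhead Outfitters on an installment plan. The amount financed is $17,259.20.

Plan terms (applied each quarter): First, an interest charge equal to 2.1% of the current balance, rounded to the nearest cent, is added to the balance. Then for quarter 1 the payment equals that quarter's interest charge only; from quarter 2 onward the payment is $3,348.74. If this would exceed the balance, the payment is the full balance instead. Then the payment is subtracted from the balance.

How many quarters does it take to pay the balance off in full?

Quarter 1: opening $17,259.20; interest $362.44 → $17,621.64; payment $362.44; balance $17,259.20
Quarter 2: opening $17,259.20; interest $362.44 → $17,621.64; payment $3,348.74; balance $14,272.90
Quarter 3: opening $14,272.90; interest $299.73 → $14,572.63; payment $3,348.74; balance $11,223.89
Quarter 4: opening $11,223.89; interest $235.70 → $11,459.59; payment $3,348.74; balance $8,110.85
Quarter 5: opening $8,110.85; interest $170.33 → $8,281.18; payment $3,348.74; balance $4,932.44
Quarter 6: opening $4,932.44; interest $103.58 → $5,036.02; payment $3,348.74; balance $1,687.28
Quarter 7: opening $1,687.28; interest $35.43 → $1,722.71; payment $1,722.71; balance $0.00
Balance reaches $0.00 in quarter 7.

7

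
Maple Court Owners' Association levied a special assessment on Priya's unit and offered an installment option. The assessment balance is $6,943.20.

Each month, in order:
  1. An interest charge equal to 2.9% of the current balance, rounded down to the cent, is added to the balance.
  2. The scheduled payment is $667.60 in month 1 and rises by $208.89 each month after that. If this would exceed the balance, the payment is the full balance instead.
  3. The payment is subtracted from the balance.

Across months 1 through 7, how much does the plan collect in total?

Month 1: $6,943.20 +$201.35 interest = $7,144.55; pay $667.60 → $6,476.95
Month 2: $6,476.95 +$187.83 interest = $6,664.78; pay $876.49 → $5,788.29
Month 3: $5,788.29 +$167.86 interest = $5,956.15; pay $1,085.38 → $4,870.77
Month 4: $4,870.77 +$141.25 interest = $5,012.02; pay $1,294.27 → $3,717.75
Month 5: $3,717.75 +$107.81 interest = $3,825.56; pay $1,503.16 → $2,322.40
Month 6: $2,322.40 +$67.34 interest = $2,389.74; pay $1,712.05 → $677.69
Month 7: $677.69 +$19.65 interest = $697.34; pay $697.34 → $0.00
Total paid: $7,836.29

$7,836.29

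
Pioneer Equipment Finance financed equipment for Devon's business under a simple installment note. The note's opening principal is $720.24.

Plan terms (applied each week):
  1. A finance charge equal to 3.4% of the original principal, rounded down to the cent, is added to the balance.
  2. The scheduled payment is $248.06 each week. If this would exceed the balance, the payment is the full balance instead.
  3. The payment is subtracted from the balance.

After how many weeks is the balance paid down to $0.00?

Week 1: $720.24 +$24.48 interest = $744.72; pay $248.06 → $496.66
Week 2: $496.66 +$24.48 interest = $521.14; pay $248.06 → $273.08
Week 3: $273.08 +$24.48 interest = $297.56; pay $248.06 → $49.50
Week 4: $49.50 +$24.48 interest = $73.98; pay $73.98 → $0.00
Balance reaches $0.00 in week 4.

4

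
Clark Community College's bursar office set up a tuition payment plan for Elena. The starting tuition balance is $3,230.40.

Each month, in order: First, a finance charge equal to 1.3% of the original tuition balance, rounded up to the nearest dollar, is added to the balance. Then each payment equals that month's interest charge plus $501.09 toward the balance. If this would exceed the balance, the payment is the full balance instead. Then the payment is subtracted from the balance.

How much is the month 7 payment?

Month 1: $3,230.40 +$42.00 interest = $3,272.40; pay $543.09 → $2,729.31
Month 2: $2,729.31 +$42.00 interest = $2,771.31; pay $543.09 → $2,228.22
Month 3: $2,228.22 +$42.00 interest = $2,270.22; pay $543.09 → $1,727.13
Month 4: $1,727.13 +$42.00 interest = $1,769.13; pay $543.09 → $1,226.04
Month 5: $1,226.04 +$42.00 interest = $1,268.04; pay $543.09 → $724.95
Month 6: $724.95 +$42.00 interest = $766.95; pay $543.09 → $223.86
Month 7: $223.86 +$42.00 interest = $265.86; pay $265.86 → $0.00

$265.86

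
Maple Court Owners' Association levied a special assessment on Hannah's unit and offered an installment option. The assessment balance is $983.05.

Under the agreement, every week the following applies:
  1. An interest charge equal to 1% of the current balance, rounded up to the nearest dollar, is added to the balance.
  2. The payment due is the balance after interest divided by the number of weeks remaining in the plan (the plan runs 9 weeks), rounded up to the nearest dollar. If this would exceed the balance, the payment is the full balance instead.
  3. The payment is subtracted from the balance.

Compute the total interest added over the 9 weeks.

$54.00

Week 1: opening $983.05; interest $10.00 → $993.05; payment $111.00; balance $882.05
Week 2: opening $882.05; interest $9.00 → $891.05; payment $112.00; balance $779.05
Week 3: opening $779.05; interest $8.00 → $787.05; payment $113.00; balance $674.05
Week 4: opening $674.05; interest $7.00 → $681.05; payment $114.00; balance $567.05
Week 5: opening $567.05; interest $6.00 → $573.05; payment $115.00; balance $458.05
Week 6: opening $458.05; interest $5.00 → $463.05; payment $116.00; balance $347.05
Week 7: opening $347.05; interest $4.00 → $351.05; payment $118.00; balance $233.05
Week 8: opening $233.05; interest $3.00 → $236.05; payment $119.00; balance $117.05
Week 9: opening $117.05; interest $2.00 → $119.05; payment $119.05; balance $0.00
Total interest: $10.00 + $9.00 + $8.00 + $7.00 + $6.00 + $5.00 + $4.00 + $3.00 + $2.00 = $54.00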